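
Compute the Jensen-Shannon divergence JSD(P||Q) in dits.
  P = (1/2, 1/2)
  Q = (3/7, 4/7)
0.0011 dits

Jensen-Shannon divergence is:
JSD(P||Q) = 0.5 × D_KL(P||M) + 0.5 × D_KL(Q||M)
where M = 0.5 × (P + Q) is the mixture distribution.

M = 0.5 × (1/2, 1/2) + 0.5 × (3/7, 4/7) = (13/28, 15/28)

D_KL(P||M) = 0.0011 dits
D_KL(Q||M) = 0.0011 dits

JSD(P||Q) = 0.5 × 0.0011 + 0.5 × 0.0011 = 0.0011 dits

Unlike KL divergence, JSD is symmetric and bounded: 0 ≤ JSD ≤ log(2).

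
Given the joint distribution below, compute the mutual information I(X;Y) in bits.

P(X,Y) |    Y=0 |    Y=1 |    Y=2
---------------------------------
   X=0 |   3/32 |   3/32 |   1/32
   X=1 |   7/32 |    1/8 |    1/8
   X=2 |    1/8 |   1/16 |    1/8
0.0414 bits

Mutual information: I(X;Y) = H(X) + H(Y) - H(X,Y)

Marginals:
P(X) = (7/32, 15/32, 5/16), H(X) = 1.5164 bits
P(Y) = (7/16, 9/32, 9/32), H(Y) = 1.5512 bits

Joint entropy: H(X,Y) = 3.0262 bits

I(X;Y) = 1.5164 + 1.5512 - 3.0262 = 0.0414 bits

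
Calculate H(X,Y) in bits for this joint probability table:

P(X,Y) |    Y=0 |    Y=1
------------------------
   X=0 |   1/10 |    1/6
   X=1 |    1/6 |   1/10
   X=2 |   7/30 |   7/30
2.5058 bits

Joint entropy is H(X,Y) = -Σ_{x,y} p(x,y) log p(x,y).

Summing over all non-zero entries:
H(X,Y) = -[1/10·log_2(1/10) + 1/6·log_2(1/6) + 1/6·log_2(1/6) + 1/10·log_2(1/10) + 7/30·log_2(7/30) + 7/30·log_2(7/30)]
H(X,Y) = 2.5058 bits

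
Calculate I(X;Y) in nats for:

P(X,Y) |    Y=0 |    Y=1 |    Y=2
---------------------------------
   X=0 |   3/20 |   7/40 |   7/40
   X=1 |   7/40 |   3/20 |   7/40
0.0019 nats

Mutual information: I(X;Y) = H(X) + H(Y) - H(X,Y)

Marginals:
P(X) = (1/2, 1/2), H(X) = 0.6931 nats
P(Y) = (13/40, 13/40, 7/20), H(Y) = 1.0980 nats

Joint entropy: H(X,Y) = 1.7892 nats

I(X;Y) = 0.6931 + 1.0980 - 1.7892 = 0.0019 nats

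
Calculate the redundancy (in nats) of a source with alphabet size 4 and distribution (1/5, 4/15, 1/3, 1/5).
0.0238 nats

Redundancy measures how far a source is from maximum entropy:
R = H_max - H(X)

Maximum entropy for 4 symbols: H_max = log_e(4) = 1.3863 nats
Actual entropy: H(X) = 1.3624 nats
Redundancy: R = 1.3863 - 1.3624 = 0.0238 nats

This redundancy represents potential for compression: the source could be compressed by 0.0238 nats per symbol.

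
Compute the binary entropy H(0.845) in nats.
0.4313 nats

The binary entropy function is:
H(p) = -p log(p) - (1-p) log(1-p)

H(0.845) = -0.845 × log_e(0.845) - 0.155 × log_e(0.155)
H(0.845) = 0.4313 nats

Note: Binary entropy is maximized at p=0.5 (H=1 bit) and minimized at p=0 or p=1 (H=0).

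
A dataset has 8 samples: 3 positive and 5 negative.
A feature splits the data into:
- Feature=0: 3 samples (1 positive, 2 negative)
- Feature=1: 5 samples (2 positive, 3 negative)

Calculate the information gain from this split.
0.0032 bits

Information Gain = H(Y) - H(Y|Feature)

Before split:
P(positive) = 3/8 = 0.3750
H(Y) = 0.9544 bits

After split:
Feature=0: H = 0.9183 bits (weight = 3/8)
Feature=1: H = 0.9710 bits (weight = 5/8)
H(Y|Feature) = (3/8)×0.9183 + (5/8)×0.9710 = 0.9512 bits

Information Gain = 0.9544 - 0.9512 = 0.0032 bits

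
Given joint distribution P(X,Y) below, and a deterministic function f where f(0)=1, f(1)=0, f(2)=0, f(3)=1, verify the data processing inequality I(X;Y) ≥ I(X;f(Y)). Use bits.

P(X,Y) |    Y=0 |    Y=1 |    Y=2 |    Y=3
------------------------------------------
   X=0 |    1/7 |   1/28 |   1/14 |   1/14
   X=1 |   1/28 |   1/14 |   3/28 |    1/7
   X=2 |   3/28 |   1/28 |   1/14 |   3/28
I(X;Y) = 0.0861, I(X;f(Y)) = 0.0191, inequality holds: 0.0861 ≥ 0.0191

Data Processing Inequality: For any Markov chain X → Y → Z, we have I(X;Y) ≥ I(X;Z).

Here Z = f(Y) is a deterministic function of Y, forming X → Y → Z.

Original I(X;Y) = 0.0861 bits

After applying f:
P(X,Z) where Z=f(Y):
- P(X,Z=0) = P(X,Y=1) + P(X,Y=2)
- P(X,Z=1) = P(X,Y=0) + P(X,Y=3)

I(X;Z) = I(X;f(Y)) = 0.0191 bits

Verification: 0.0861 ≥ 0.0191 ✓

Information cannot be created by processing; the function f can only lose information about X.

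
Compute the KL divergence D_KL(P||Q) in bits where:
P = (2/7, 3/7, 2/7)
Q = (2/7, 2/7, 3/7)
0.0836 bits

KL divergence: D_KL(P||Q) = Σ p(x) log(p(x)/q(x))

Computing term by term:
  x=0: 2/7 × log_2[(2/7)/(2/7)] = 2/7 × 0.0000 = 0.0000
  x=1: 3/7 × log_2[(3/7)/(2/7)] = 3/7 × 0.5850 = 0.2507
  x=2: 2/7 × log_2[(2/7)/(3/7)] = 2/7 × -0.5850 = -0.1671

D_KL(P||Q) = 0.0836 bits

Note: KL divergence is always non-negative and equals 0 iff P = Q.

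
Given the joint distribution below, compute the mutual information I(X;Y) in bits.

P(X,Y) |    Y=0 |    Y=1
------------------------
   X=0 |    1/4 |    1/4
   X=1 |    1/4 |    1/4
0.0000 bits

Mutual information: I(X;Y) = H(X) + H(Y) - H(X,Y)

Marginals:
P(X) = (1/2, 1/2), H(X) = 1.0000 bits
P(Y) = (1/2, 1/2), H(Y) = 1.0000 bits

Joint entropy: H(X,Y) = 2.0000 bits

I(X;Y) = 1.0000 + 1.0000 - 2.0000 = 0.0000 bits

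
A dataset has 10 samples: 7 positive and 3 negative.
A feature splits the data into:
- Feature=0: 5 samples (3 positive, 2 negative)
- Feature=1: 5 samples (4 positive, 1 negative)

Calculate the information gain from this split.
0.0349 bits

Information Gain = H(Y) - H(Y|Feature)

Before split:
P(positive) = 7/10 = 0.7000
H(Y) = 0.8813 bits

After split:
Feature=0: H = 0.9710 bits (weight = 5/10)
Feature=1: H = 0.7219 bits (weight = 5/10)
H(Y|Feature) = (5/10)×0.9710 + (5/10)×0.7219 = 0.8464 bits

Information Gain = 0.8813 - 0.8464 = 0.0349 bits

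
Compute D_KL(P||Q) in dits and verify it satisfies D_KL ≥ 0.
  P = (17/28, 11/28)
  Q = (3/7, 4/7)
0.0279 dits

KL divergence satisfies the Gibbs inequality: D_KL(P||Q) ≥ 0 for all distributions P, Q.

D_KL(P||Q) = Σ p(x) log(p(x)/q(x))
Term by term:
  x=0: 17/28 × log_10[(17/28)/(3/7)] = 0.0918
  x=1: 11/28 × log_10[(11/28)/(4/7)] = -0.0639
D_KL(P||Q) = 0.0279 dits

D_KL(P||Q) = 0.0279 ≥ 0 ✓

This non-negativity is a fundamental property: relative entropy cannot be negative because it measures how different Q is from P.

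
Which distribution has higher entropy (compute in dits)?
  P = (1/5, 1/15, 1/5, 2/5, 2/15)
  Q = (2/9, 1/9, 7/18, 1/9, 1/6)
Q

Computing entropies in dits:
H(P) = 0.6338
H(Q) = 0.6464

Distribution Q has higher entropy.

Intuition: The distribution closer to uniform (more spread out) has higher entropy.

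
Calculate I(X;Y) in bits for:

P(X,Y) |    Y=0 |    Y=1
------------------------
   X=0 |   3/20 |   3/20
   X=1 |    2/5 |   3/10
0.0031 bits

Mutual information: I(X;Y) = H(X) + H(Y) - H(X,Y)

Marginals:
P(X) = (3/10, 7/10), H(X) = 0.8813 bits
P(Y) = (11/20, 9/20), H(Y) = 0.9928 bits

Joint entropy: H(X,Y) = 1.8710 bits

I(X;Y) = 0.8813 + 0.9928 - 1.8710 = 0.0031 bits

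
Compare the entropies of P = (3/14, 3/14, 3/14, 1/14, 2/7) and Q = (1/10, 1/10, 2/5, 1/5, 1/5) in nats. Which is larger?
P

Computing entropies in nats:
H(P) = 1.5367
H(Q) = 1.4708

Distribution P has higher entropy.

Intuition: The distribution closer to uniform (more spread out) has higher entropy.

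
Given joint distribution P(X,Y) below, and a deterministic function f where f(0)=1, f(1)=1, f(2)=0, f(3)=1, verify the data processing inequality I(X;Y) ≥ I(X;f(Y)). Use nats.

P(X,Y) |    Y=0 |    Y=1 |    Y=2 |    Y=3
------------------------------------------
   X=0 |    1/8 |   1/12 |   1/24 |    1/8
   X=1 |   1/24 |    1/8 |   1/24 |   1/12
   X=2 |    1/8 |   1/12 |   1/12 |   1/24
I(X;Y) = 0.0596, I(X;f(Y)) = 0.0127, inequality holds: 0.0596 ≥ 0.0127

Data Processing Inequality: For any Markov chain X → Y → Z, we have I(X;Y) ≥ I(X;Z).

Here Z = f(Y) is a deterministic function of Y, forming X → Y → Z.

Original I(X;Y) = 0.0596 nats

After applying f:
P(X,Z) where Z=f(Y):
- P(X,Z=0) = P(X,Y=2)
- P(X,Z=1) = P(X,Y=0) + P(X,Y=1) + P(X,Y=3)

I(X;Z) = I(X;f(Y)) = 0.0127 nats

Verification: 0.0596 ≥ 0.0127 ✓

Information cannot be created by processing; the function f can only lose information about X.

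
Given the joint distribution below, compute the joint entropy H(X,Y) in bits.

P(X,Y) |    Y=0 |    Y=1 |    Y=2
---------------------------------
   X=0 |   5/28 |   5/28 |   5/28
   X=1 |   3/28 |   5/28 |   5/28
2.5644 bits

Joint entropy is H(X,Y) = -Σ_{x,y} p(x,y) log p(x,y).

Summing over all non-zero entries:
H(X,Y) = -[5/28·log_2(5/28) + 5/28·log_2(5/28) + 5/28·log_2(5/28) + 3/28·log_2(3/28) + 5/28·log_2(5/28) + 5/28·log_2(5/28)]
H(X,Y) = 2.5644 bits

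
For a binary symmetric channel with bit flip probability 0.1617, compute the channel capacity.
0.3616 bits

For a binary symmetric channel (BSC) with error probability p:
Capacity C = 1 - H(p) bits per symbol

where H(p) = -p log₂(p) - (1-p) log₂(1-p) is the binary entropy function.

H(0.1617) = 0.6384 bits
C = 1 - 0.6384 = 0.3616 bits per symbol

This means we can reliably transmit up to 0.3616 bits of information per channel use.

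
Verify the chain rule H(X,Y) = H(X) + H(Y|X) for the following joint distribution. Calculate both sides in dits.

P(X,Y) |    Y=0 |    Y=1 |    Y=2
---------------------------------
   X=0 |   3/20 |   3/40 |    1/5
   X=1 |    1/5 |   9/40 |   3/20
H(X,Y) = 0.7569, H(X) = 0.2961, H(Y|X) = 0.4608 (all in dits)

Chain rule: H(X,Y) = H(X) + H(Y|X)

Left side — joint entropy directly:
H(X,Y) = -Σ p(x,y) log p(x,y) = 0.7569 dits

Right side — compute H(Y|X) from the conditional distributions:
P(X) = (17/40, 23/40), so H(X) = 0.2961 dits
H(Y|X) = Σ_x P(X=x) · H(Y|X=x):
  P(Y|X=0) = (6/17, 3/17, 8/17), H(Y|X=0) = 0.4466, weight P(X=0) = 17/40
  P(Y|X=1) = (8/23, 9/23, 6/23), H(Y|X=1) = 0.4712, weight P(X=1) = 23/40
H(Y|X) = 0.4608 dits

H(X) + H(Y|X) = 0.2961 + 0.4608 = 0.7569 dits

Both sides equal 0.7569 dits. ✓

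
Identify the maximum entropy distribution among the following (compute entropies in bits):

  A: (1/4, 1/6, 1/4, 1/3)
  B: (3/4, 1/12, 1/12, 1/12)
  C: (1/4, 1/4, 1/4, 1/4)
C

For a discrete distribution over n outcomes, entropy is maximized by the uniform distribution.

Computing entropies:
H(A) = 1.9591 bits
H(B) = 1.2075 bits
H(C) = 2.0000 bits

The uniform distribution (where all probabilities equal 1/4) achieves the maximum entropy of log_2(4) = 2.0000 bits.

Distribution C has the highest entropy.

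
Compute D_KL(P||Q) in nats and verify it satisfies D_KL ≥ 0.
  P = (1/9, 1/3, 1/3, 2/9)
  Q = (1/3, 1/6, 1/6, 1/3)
0.2499 nats

KL divergence satisfies the Gibbs inequality: D_KL(P||Q) ≥ 0 for all distributions P, Q.

D_KL(P||Q) = Σ p(x) log(p(x)/q(x))
Term by term:
  x=0: 1/9 × log_e[(1/9)/(1/3)] = -0.1221
  x=1: 1/3 × log_e[(1/3)/(1/6)] = 0.2310
  x=2: 1/3 × log_e[(1/3)/(1/6)] = 0.2310
  x=3: 2/9 × log_e[(2/9)/(1/3)] = -0.0901
D_KL(P||Q) = 0.2499 nats

D_KL(P||Q) = 0.2499 ≥ 0 ✓

This non-negativity is a fundamental property: relative entropy cannot be negative because it measures how different Q is from P.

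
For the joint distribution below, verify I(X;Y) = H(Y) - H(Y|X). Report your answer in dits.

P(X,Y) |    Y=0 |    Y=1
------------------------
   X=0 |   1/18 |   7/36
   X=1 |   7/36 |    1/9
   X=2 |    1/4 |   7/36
I(X;Y) = 0.0243 dits

Mutual information has multiple equivalent forms:
- I(X;Y) = H(X) - H(X|Y)
- I(X;Y) = H(Y) - H(Y|X)
- I(X;Y) = H(X) + H(Y) - H(X,Y)

Computing all quantities:
H(X) = 0.4644, H(Y) = 0.3010, H(X,Y) = 0.7411
H(X|Y) = 0.4401, H(Y|X) = 0.2768

Verification:
H(X) - H(X|Y) = 0.4644 - 0.4401 = 0.0243
H(Y) - H(Y|X) = 0.3010 - 0.2768 = 0.0243
H(X) + H(Y) - H(X,Y) = 0.4644 + 0.3010 - 0.7411 = 0.0243

All forms give I(X;Y) = 0.0243 dits. ✓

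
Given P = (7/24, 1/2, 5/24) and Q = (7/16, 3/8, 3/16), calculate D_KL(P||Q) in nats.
0.0475 nats

KL divergence: D_KL(P||Q) = Σ p(x) log(p(x)/q(x))

Computing term by term:
  x=0: 7/24 × log_e[(7/24)/(7/16)] = 7/24 × -0.4055 = -0.1183
  x=1: 1/2 × log_e[(1/2)/(3/8)] = 1/2 × 0.2877 = 0.1438
  x=2: 5/24 × log_e[(5/24)/(3/16)] = 5/24 × 0.1054 = 0.0220

D_KL(P||Q) = 0.0475 nats

Note: KL divergence is always non-negative and equals 0 iff P = Q.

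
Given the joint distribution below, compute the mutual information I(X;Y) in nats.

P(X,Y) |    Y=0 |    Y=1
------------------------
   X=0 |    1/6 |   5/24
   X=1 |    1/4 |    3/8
0.0010 nats

Mutual information: I(X;Y) = H(X) + H(Y) - H(X,Y)

Marginals:
P(X) = (3/8, 5/8), H(X) = 0.6616 nats
P(Y) = (5/12, 7/12), H(Y) = 0.6792 nats

Joint entropy: H(X,Y) = 1.3398 nats

I(X;Y) = 0.6616 + 0.6792 - 1.3398 = 0.0010 nats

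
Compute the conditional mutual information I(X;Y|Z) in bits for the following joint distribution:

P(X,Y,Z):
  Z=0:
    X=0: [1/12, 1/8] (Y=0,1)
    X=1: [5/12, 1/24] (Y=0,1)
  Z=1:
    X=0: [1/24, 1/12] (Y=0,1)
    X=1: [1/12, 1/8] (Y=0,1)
0.1382 bits

Conditional mutual information: I(X;Y|Z) = H(X|Z) + H(Y|Z) - H(X,Y|Z)

H(Z) = 0.9183
H(X,Z) = 1.8338 → H(X|Z) = 0.9155
H(Y,Z) = 1.7773 → H(Y|Z) = 0.8590
H(X,Y,Z) = 2.5546 → H(X,Y|Z) = 1.6363

I(X;Y|Z) = 0.9155 + 0.8590 - 1.6363 = 0.1382 bits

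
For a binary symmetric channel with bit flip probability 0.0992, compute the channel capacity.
0.5335 bits

For a binary symmetric channel (BSC) with error probability p:
Capacity C = 1 - H(p) bits per symbol

where H(p) = -p log₂(p) - (1-p) log₂(1-p) is the binary entropy function.

H(0.0992) = 0.4665 bits
C = 1 - 0.4665 = 0.5335 bits per symbol

This means we can reliably transmit up to 0.5335 bits of information per channel use.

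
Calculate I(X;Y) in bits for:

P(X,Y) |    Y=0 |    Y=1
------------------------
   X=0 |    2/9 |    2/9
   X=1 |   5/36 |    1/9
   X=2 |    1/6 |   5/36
0.0018 bits

Mutual information: I(X;Y) = H(X) + H(Y) - H(X,Y)

Marginals:
P(X) = (4/9, 1/4, 11/36), H(X) = 1.5426 bits
P(Y) = (19/36, 17/36), H(Y) = 0.9978 bits

Joint entropy: H(X,Y) = 2.5386 bits

I(X;Y) = 1.5426 + 0.9978 - 2.5386 = 0.0018 bits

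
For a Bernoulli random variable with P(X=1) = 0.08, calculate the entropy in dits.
0.1211 dits

The binary entropy function is:
H(p) = -p log(p) - (1-p) log(1-p)

H(0.08) = -0.08 × log_10(0.08) - 0.92 × log_10(0.92)
H(0.08) = 0.1211 dits

Note: Binary entropy is maximized at p=0.5 (H=1 bit) and minimized at p=0 or p=1 (H=0).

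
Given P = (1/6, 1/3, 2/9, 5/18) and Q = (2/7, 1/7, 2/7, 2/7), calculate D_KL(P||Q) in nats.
0.1289 nats

KL divergence: D_KL(P||Q) = Σ p(x) log(p(x)/q(x))

Computing term by term:
  x=0: 1/6 × log_e[(1/6)/(2/7)] = 1/6 × -0.5390 = -0.0898
  x=1: 1/3 × log_e[(1/3)/(1/7)] = 1/3 × 0.8473 = 0.2824
  x=2: 2/9 × log_e[(2/9)/(2/7)] = 2/9 × -0.2513 = -0.0558
  x=3: 5/18 × log_e[(5/18)/(2/7)] = 5/18 × -0.0282 = -0.0078

D_KL(P||Q) = 0.1289 nats

Note: KL divergence is always non-negative and equals 0 iff P = Q.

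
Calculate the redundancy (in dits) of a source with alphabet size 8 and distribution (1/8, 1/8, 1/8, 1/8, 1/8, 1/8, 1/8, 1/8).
0.0000 dits

Redundancy measures how far a source is from maximum entropy:
R = H_max - H(X)

Maximum entropy for 8 symbols: H_max = log_10(8) = 0.9031 dits
Actual entropy: H(X) = 0.9031 dits
Redundancy: R = 0.9031 - 0.9031 = 0.0000 dits

This redundancy represents potential for compression: the source could be compressed by 0.0000 dits per symbol.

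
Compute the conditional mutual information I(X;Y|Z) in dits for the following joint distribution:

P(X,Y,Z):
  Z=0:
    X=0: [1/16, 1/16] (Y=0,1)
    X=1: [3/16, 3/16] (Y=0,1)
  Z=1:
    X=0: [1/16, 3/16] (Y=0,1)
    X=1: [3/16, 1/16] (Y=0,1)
0.0284 dits

Conditional mutual information: I(X;Y|Z) = H(X|Z) + H(Y|Z) - H(X,Y|Z)

H(Z) = 0.3010
H(X,Z) = 0.5737 → H(X|Z) = 0.2726
H(Y,Z) = 0.6021 → H(Y|Z) = 0.3010
H(X,Y,Z) = 0.8463 → H(X,Y|Z) = 0.5452

I(X;Y|Z) = 0.2726 + 0.3010 - 0.5452 = 0.0284 dits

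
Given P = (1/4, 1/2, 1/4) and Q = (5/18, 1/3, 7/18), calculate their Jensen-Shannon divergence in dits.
0.0071 dits

Jensen-Shannon divergence is:
JSD(P||Q) = 0.5 × D_KL(P||M) + 0.5 × D_KL(Q||M)
where M = 0.5 × (P + Q) is the mixture distribution.

M = 0.5 × (1/4, 1/2, 1/4) + 0.5 × (5/18, 1/3, 7/18) = (0.263889, 5/12, 0.319444)

D_KL(P||M) = 0.0071 dits
D_KL(Q||M) = 0.0071 dits

JSD(P||Q) = 0.5 × 0.0071 + 0.5 × 0.0071 = 0.0071 dits

Unlike KL divergence, JSD is symmetric and bounded: 0 ≤ JSD ≤ log(2).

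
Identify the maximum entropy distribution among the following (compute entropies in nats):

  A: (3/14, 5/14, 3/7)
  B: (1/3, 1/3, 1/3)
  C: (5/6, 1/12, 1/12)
B

For a discrete distribution over n outcomes, entropy is maximized by the uniform distribution.

Computing entropies:
H(A) = 1.0609 nats
H(B) = 1.0986 nats
H(C) = 0.5661 nats

The uniform distribution (where all probabilities equal 1/3) achieves the maximum entropy of log_e(3) = 1.0986 nats.

Distribution B has the highest entropy.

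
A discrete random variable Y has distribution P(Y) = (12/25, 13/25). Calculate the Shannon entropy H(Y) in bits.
0.9988 bits

Shannon entropy is H(X) = -Σ p(x) log p(x).

For P = (12/25, 13/25):
H = -12/25 × log_2(12/25) -13/25 × log_2(13/25)
H = 0.9988 bits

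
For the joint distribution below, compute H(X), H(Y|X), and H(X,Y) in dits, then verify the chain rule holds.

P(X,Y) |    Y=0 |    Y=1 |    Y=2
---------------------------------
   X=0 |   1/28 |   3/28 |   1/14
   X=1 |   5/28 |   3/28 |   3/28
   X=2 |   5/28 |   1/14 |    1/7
H(X,Y) = 0.9152, H(X) = 0.4622, H(Y|X) = 0.4530 (all in dits)

Chain rule: H(X,Y) = H(X) + H(Y|X)

Left side — joint entropy directly:
H(X,Y) = -Σ p(x,y) log p(x,y) = 0.9152 dits

Right side — compute H(Y|X) from the conditional distributions:
P(X) = (3/14, 11/28, 11/28), so H(X) = 0.4622 dits
H(Y|X) = Σ_x P(X=x) · H(Y|X=x):
  P(Y|X=0) = (1/6, 1/2, 1/3), H(Y|X=0) = 0.4392, weight P(X=0) = 3/14
  P(Y|X=1) = (5/11, 3/11, 3/11), H(Y|X=1) = 0.4634, weight P(X=1) = 11/28
  P(Y|X=2) = (5/11, 2/11, 4/11), H(Y|X=2) = 0.4500, weight P(X=2) = 11/28
H(Y|X) = 0.4530 dits

H(X) + H(Y|X) = 0.4622 + 0.4530 = 0.9152 dits

Both sides equal 0.9152 dits. ✓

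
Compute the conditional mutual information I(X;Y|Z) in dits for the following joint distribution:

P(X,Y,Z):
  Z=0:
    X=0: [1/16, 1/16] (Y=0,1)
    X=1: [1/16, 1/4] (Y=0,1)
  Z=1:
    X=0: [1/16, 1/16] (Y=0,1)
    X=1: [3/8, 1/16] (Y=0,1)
0.0220 dits

Conditional mutual information: I(X;Y|Z) = H(X|Z) + H(Y|Z) - H(X,Y|Z)

H(Z) = 0.2976
H(X,Z) = 0.5407 → H(X|Z) = 0.2431
H(Y,Z) = 0.5407 → H(Y|Z) = 0.2431
H(X,Y,Z) = 0.7618 → H(X,Y|Z) = 0.4642

I(X;Y|Z) = 0.2431 + 0.2431 - 0.4642 = 0.0220 dits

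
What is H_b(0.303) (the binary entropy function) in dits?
0.2664 dits

The binary entropy function is:
H(p) = -p log(p) - (1-p) log(1-p)

H(0.303) = -0.303 × log_10(0.303) - 0.697 × log_10(0.697)
H(0.303) = 0.2664 dits

Note: Binary entropy is maximized at p=0.5 (H=1 bit) and minimized at p=0 or p=1 (H=0).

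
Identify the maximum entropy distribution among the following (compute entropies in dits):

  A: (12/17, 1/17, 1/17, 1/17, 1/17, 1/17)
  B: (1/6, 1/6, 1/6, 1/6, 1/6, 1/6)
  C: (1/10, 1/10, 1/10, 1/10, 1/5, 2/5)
B

For a discrete distribution over n outcomes, entropy is maximized by the uniform distribution.

Computing entropies:
H(A) = 0.4687 dits
H(B) = 0.7782 dits
H(C) = 0.6990 dits

The uniform distribution (where all probabilities equal 1/6) achieves the maximum entropy of log_10(6) = 0.7782 dits.

Distribution B has the highest entropy.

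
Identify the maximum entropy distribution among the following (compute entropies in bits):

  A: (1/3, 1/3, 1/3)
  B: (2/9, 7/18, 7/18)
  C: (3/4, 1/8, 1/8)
A

For a discrete distribution over n outcomes, entropy is maximized by the uniform distribution.

Computing entropies:
H(A) = 1.5850 bits
H(B) = 1.5420 bits
H(C) = 1.0613 bits

The uniform distribution (where all probabilities equal 1/3) achieves the maximum entropy of log_2(3) = 1.5850 bits.

Distribution A has the highest entropy.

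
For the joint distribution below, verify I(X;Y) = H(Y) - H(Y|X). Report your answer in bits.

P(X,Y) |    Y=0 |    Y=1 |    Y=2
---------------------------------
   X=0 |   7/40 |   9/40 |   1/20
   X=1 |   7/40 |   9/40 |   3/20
I(X;Y) = 0.0305 bits

Mutual information has multiple equivalent forms:
- I(X;Y) = H(X) - H(X|Y)
- I(X;Y) = H(Y) - H(Y|X)
- I(X;Y) = H(X) + H(Y) - H(X,Y)

Computing all quantities:
H(X) = 0.9928, H(Y) = 1.5129, H(X,Y) = 2.4751
H(X|Y) = 0.9623, H(Y|X) = 1.4824

Verification:
H(X) - H(X|Y) = 0.9928 - 0.9623 = 0.0305
H(Y) - H(Y|X) = 1.5129 - 1.4824 = 0.0305
H(X) + H(Y) - H(X,Y) = 0.9928 + 1.5129 - 2.4751 = 0.0305

All forms give I(X;Y) = 0.0305 bits. ✓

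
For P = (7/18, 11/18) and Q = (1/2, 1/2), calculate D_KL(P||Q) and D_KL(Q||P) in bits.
D_KL(P||Q) = 0.0359, D_KL(Q||P) = 0.0365

KL divergence is not symmetric: D_KL(P||Q) ≠ D_KL(Q||P) in general.

D_KL(P||Q) = 0.0359 bits
D_KL(Q||P) = 0.0365 bits

No, they are not equal!

This asymmetry is why KL divergence is not a true distance metric.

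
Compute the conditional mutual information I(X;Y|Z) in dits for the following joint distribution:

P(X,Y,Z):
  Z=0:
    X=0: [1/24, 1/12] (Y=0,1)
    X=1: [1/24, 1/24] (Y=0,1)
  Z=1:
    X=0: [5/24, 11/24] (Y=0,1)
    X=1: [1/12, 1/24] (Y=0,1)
0.0131 dits

Conditional mutual information: I(X;Y|Z) = H(X|Z) + H(Y|Z) - H(X,Y|Z)

H(Z) = 0.2222
H(X,Z) = 0.4331 → H(X|Z) = 0.2109
H(Y,Z) = 0.5094 → H(Y|Z) = 0.2872
H(X,Y,Z) = 0.7071 → H(X,Y|Z) = 0.4849

I(X;Y|Z) = 0.2109 + 0.2872 - 0.4849 = 0.0131 dits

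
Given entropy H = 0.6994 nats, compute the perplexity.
2.0125

Perplexity is e^H (or exp(H) for natural log).

H = 0.6994 nats
Perplexity = e^0.6994 = 2.0125

Interpretation: The model's uncertainty is equivalent to choosing uniformly among 2.0 options.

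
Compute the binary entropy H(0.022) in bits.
0.1525 bits

The binary entropy function is:
H(p) = -p log(p) - (1-p) log(1-p)

H(0.022) = -0.022 × log_2(0.022) - 0.978 × log_2(0.978)
H(0.022) = 0.1525 bits

Note: Binary entropy is maximized at p=0.5 (H=1 bit) and minimized at p=0 or p=1 (H=0).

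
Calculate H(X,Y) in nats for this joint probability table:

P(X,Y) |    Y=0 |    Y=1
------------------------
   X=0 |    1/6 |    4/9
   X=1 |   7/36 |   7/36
1.2959 nats

Joint entropy is H(X,Y) = -Σ_{x,y} p(x,y) log p(x,y).

Summing over all non-zero entries:
H(X,Y) = -[1/6·log_e(1/6) + 4/9·log_e(4/9) + 7/36·log_e(7/36) + 7/36·log_e(7/36)]
H(X,Y) = 1.2959 nats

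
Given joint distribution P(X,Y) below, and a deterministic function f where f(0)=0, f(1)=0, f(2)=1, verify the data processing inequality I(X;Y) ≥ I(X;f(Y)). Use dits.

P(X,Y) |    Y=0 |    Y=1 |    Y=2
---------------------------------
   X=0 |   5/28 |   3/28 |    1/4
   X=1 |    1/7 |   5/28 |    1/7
I(X;Y) = 0.0101, I(X;f(Y)) = 0.0058, inequality holds: 0.0101 ≥ 0.0058

Data Processing Inequality: For any Markov chain X → Y → Z, we have I(X;Y) ≥ I(X;Z).

Here Z = f(Y) is a deterministic function of Y, forming X → Y → Z.

Original I(X;Y) = 0.0101 dits

After applying f:
P(X,Z) where Z=f(Y):
- P(X,Z=0) = P(X,Y=0) + P(X,Y=1)
- P(X,Z=1) = P(X,Y=2)

I(X;Z) = I(X;f(Y)) = 0.0058 dits

Verification: 0.0101 ≥ 0.0058 ✓

Information cannot be created by processing; the function f can only lose information about X.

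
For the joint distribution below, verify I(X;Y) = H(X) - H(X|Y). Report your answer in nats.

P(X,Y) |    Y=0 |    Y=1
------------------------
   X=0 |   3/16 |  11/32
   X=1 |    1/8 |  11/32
I(X;Y) = 0.0043 nats

Mutual information has multiple equivalent forms:
- I(X;Y) = H(X) - H(X|Y)
- I(X;Y) = H(Y) - H(Y|X)
- I(X;Y) = H(X) + H(Y) - H(X,Y)

Computing all quantities:
H(X) = 0.6912, H(Y) = 0.6211, H(X,Y) = 1.3079
H(X|Y) = 0.6869, H(Y|X) = 0.6167

Verification:
H(X) - H(X|Y) = 0.6912 - 0.6869 = 0.0043
H(Y) - H(Y|X) = 0.6211 - 0.6167 = 0.0043
H(X) + H(Y) - H(X,Y) = 0.6912 + 0.6211 - 1.3079 = 0.0043

All forms give I(X;Y) = 0.0043 nats. ✓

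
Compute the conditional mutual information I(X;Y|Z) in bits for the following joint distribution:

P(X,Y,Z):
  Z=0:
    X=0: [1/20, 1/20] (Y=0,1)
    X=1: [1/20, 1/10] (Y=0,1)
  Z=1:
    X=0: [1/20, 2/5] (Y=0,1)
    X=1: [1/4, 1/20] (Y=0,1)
0.3117 bits

Conditional mutual information: I(X;Y|Z) = H(X|Z) + H(Y|Z) - H(X,Y|Z)

H(Z) = 0.8113
H(X,Z) = 1.7822 → H(X|Z) = 0.9710
H(Y,Z) = 1.7822 → H(Y|Z) = 0.9710
H(X,Y,Z) = 2.4414 → H(X,Y|Z) = 1.6302

I(X;Y|Z) = 0.9710 + 0.9710 - 1.6302 = 0.3117 bits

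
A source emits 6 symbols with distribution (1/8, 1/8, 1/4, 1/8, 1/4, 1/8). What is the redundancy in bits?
0.0850 bits

Redundancy measures how far a source is from maximum entropy:
R = H_max - H(X)

Maximum entropy for 6 symbols: H_max = log_2(6) = 2.5850 bits
Actual entropy: H(X) = 2.5000 bits
Redundancy: R = 2.5850 - 2.5000 = 0.0850 bits

This redundancy represents potential for compression: the source could be compressed by 0.0850 bits per symbol.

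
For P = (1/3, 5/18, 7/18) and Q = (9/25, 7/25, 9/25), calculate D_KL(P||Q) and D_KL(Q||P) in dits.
D_KL(P||Q) = 0.0009, D_KL(Q||P) = 0.0009

KL divergence is not symmetric: D_KL(P||Q) ≠ D_KL(Q||P) in general.

D_KL(P||Q) = 0.0009 dits
D_KL(Q||P) = 0.0009 dits

In this case they happen to be equal (to 4 decimal places).

This asymmetry is why KL divergence is not a true distance metric.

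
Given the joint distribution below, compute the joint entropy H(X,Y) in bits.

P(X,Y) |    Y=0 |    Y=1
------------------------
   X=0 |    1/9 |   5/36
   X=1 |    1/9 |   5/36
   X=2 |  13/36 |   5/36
2.4217 bits

Joint entropy is H(X,Y) = -Σ_{x,y} p(x,y) log p(x,y).

Summing over all non-zero entries:
H(X,Y) = -[1/9·log_2(1/9) + 5/36·log_2(5/36) + 1/9·log_2(1/9) + 5/36·log_2(5/36) + 13/36·log_2(13/36) + 5/36·log_2(5/36)]
H(X,Y) = 2.4217 bits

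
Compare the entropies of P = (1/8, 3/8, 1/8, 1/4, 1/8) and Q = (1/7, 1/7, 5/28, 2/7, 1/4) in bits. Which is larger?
Q

Computing entropies in bits:
H(P) = 2.1556
H(Q) = 2.2623

Distribution Q has higher entropy.

Intuition: The distribution closer to uniform (more spread out) has higher entropy.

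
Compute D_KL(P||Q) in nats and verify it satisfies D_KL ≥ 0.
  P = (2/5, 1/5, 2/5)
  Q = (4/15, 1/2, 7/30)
0.1945 nats

KL divergence satisfies the Gibbs inequality: D_KL(P||Q) ≥ 0 for all distributions P, Q.

D_KL(P||Q) = Σ p(x) log(p(x)/q(x))
Term by term:
  x=0: 2/5 × log_e[(2/5)/(4/15)] = 0.1622
  x=1: 1/5 × log_e[(1/5)/(1/2)] = -0.1833
  x=2: 2/5 × log_e[(2/5)/(7/30)] = 0.2156
D_KL(P||Q) = 0.1945 nats

D_KL(P||Q) = 0.1945 ≥ 0 ✓

This non-negativity is a fundamental property: relative entropy cannot be negative because it measures how different Q is from P.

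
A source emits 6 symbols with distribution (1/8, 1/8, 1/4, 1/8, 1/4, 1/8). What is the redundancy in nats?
0.0589 nats

Redundancy measures how far a source is from maximum entropy:
R = H_max - H(X)

Maximum entropy for 6 symbols: H_max = log_e(6) = 1.7918 nats
Actual entropy: H(X) = 1.7329 nats
Redundancy: R = 1.7918 - 1.7329 = 0.0589 nats

This redundancy represents potential for compression: the source could be compressed by 0.0589 nats per symbol.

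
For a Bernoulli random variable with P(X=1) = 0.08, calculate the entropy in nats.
0.2788 nats

The binary entropy function is:
H(p) = -p log(p) - (1-p) log(1-p)

H(0.08) = -0.08 × log_e(0.08) - 0.92 × log_e(0.92)
H(0.08) = 0.2788 nats

Note: Binary entropy is maximized at p=0.5 (H=1 bit) and minimized at p=0 or p=1 (H=0).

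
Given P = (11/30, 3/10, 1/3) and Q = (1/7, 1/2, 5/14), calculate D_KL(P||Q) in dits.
0.0736 dits

KL divergence: D_KL(P||Q) = Σ p(x) log(p(x)/q(x))

Computing term by term:
  x=0: 11/30 × log_10[(11/30)/(1/7)] = 11/30 × 0.4094 = 0.1501
  x=1: 3/10 × log_10[(3/10)/(1/2)] = 3/10 × -0.2218 = -0.0666
  x=2: 1/3 × log_10[(1/3)/(5/14)] = 1/3 × -0.0300 = -0.0100

D_KL(P||Q) = 0.0736 dits

Note: KL divergence is always non-negative and equals 0 iff P = Q.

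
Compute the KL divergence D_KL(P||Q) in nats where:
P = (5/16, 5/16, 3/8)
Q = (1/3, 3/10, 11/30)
0.0010 nats

KL divergence: D_KL(P||Q) = Σ p(x) log(p(x)/q(x))

Computing term by term:
  x=0: 5/16 × log_e[(5/16)/(1/3)] = 5/16 × -0.0645 = -0.0202
  x=1: 5/16 × log_e[(5/16)/(3/10)] = 5/16 × 0.0408 = 0.0128
  x=2: 3/8 × log_e[(3/8)/(11/30)] = 3/8 × 0.0225 = 0.0084

D_KL(P||Q) = 0.0010 nats

Note: KL divergence is always non-negative and equals 0 iff P = Q.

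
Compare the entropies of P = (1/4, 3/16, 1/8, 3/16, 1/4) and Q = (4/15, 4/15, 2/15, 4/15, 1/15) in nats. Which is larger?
P

Computing entropies in nats:
H(P) = 1.5808
H(Q) = 1.5066

Distribution P has higher entropy.

Intuition: The distribution closer to uniform (more spread out) has higher entropy.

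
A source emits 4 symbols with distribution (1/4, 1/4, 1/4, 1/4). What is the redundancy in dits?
0.0000 dits

Redundancy measures how far a source is from maximum entropy:
R = H_max - H(X)

Maximum entropy for 4 symbols: H_max = log_10(4) = 0.6021 dits
Actual entropy: H(X) = 0.6021 dits
Redundancy: R = 0.6021 - 0.6021 = 0.0000 dits

This redundancy represents potential for compression: the source could be compressed by 0.0000 dits per symbol.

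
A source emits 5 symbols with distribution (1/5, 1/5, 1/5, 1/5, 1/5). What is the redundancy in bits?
0.0000 bits

Redundancy measures how far a source is from maximum entropy:
R = H_max - H(X)

Maximum entropy for 5 symbols: H_max = log_2(5) = 2.3219 bits
Actual entropy: H(X) = 2.3219 bits
Redundancy: R = 2.3219 - 2.3219 = 0.0000 bits

This redundancy represents potential for compression: the source could be compressed by 0.0000 bits per symbol.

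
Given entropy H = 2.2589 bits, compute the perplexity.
4.7863

Perplexity is 2^H (or exp(H) for natural log).

H = 2.2589 bits
Perplexity = 2^2.2589 = 4.7863

Interpretation: The model's uncertainty is equivalent to choosing uniformly among 4.8 options.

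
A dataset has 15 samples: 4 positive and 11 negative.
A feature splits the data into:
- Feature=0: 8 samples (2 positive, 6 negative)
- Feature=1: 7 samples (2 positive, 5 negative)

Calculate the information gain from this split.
0.0012 bits

Information Gain = H(Y) - H(Y|Feature)

Before split:
P(positive) = 4/15 = 0.2667
H(Y) = 0.8366 bits

After split:
Feature=0: H = 0.8113 bits (weight = 8/15)
Feature=1: H = 0.8631 bits (weight = 7/15)
H(Y|Feature) = (8/15)×0.8113 + (7/15)×0.8631 = 0.8355 bits

Information Gain = 0.8366 - 0.8355 = 0.0012 bits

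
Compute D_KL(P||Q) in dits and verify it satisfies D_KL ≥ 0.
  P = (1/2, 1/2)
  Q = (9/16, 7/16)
0.0034 dits

KL divergence satisfies the Gibbs inequality: D_KL(P||Q) ≥ 0 for all distributions P, Q.

D_KL(P||Q) = Σ p(x) log(p(x)/q(x))
Term by term:
  x=0: 1/2 × log_10[(1/2)/(9/16)] = -0.0256
  x=1: 1/2 × log_10[(1/2)/(7/16)] = 0.0290
D_KL(P||Q) = 0.0034 dits

D_KL(P||Q) = 0.0034 ≥ 0 ✓

This non-negativity is a fundamental property: relative entropy cannot be negative because it measures how different Q is from P.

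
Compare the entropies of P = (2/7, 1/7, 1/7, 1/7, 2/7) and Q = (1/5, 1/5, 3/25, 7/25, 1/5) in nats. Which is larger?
Q

Computing entropies in nats:
H(P) = 1.5498
H(Q) = 1.5765

Distribution Q has higher entropy.

Intuition: The distribution closer to uniform (more spread out) has higher entropy.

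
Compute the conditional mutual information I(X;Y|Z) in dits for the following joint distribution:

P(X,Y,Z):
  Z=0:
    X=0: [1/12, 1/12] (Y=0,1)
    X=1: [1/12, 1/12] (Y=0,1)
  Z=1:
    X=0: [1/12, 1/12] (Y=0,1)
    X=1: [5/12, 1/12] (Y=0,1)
0.0148 dits

Conditional mutual information: I(X;Y|Z) = H(X|Z) + H(Y|Z) - H(X,Y|Z)

H(Z) = 0.2764
H(X,Z) = 0.5396 → H(X|Z) = 0.2632
H(Y,Z) = 0.5396 → H(Y|Z) = 0.2632
H(X,Y,Z) = 0.7879 → H(X,Y|Z) = 0.5115

I(X;Y|Z) = 0.2632 + 0.2632 - 0.5115 = 0.0148 dits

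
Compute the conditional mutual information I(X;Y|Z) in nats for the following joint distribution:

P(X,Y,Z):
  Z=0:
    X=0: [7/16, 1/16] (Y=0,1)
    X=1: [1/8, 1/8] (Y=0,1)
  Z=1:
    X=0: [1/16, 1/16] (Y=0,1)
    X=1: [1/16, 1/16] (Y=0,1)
0.0601 nats

Conditional mutual information: I(X;Y|Z) = H(X|Z) + H(Y|Z) - H(X,Y|Z)

H(Z) = 0.5623
H(X,Z) = 1.2130 → H(X|Z) = 0.6507
H(Y,Z) = 1.1574 → H(Y|Z) = 0.5950
H(X,Y,Z) = 1.7480 → H(X,Y|Z) = 1.1856

I(X;Y|Z) = 0.6507 + 0.5950 - 1.1856 = 0.0601 nats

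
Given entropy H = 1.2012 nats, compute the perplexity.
3.3241

Perplexity is e^H (or exp(H) for natural log).

H = 1.2012 nats
Perplexity = e^1.2012 = 3.3241

Interpretation: The model's uncertainty is equivalent to choosing uniformly among 3.3 options.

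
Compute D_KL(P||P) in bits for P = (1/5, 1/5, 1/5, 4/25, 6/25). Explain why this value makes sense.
0.0000 bits

KL divergence satisfies the Gibbs inequality: D_KL(P||Q) ≥ 0 for all distributions P, Q.

D_KL(P||Q) = Σ p(x) log(p(x)/q(x))
Each term is p(x) × log_2(p(x)/p(x)) = p(x) × log_2(1) = 0, so the sum is 0.
D_KL(P||Q) = 0.0000 bits

When P = Q, the KL divergence is exactly 0, as there is no 'divergence' between identical distributions.

This non-negativity is a fundamental property: relative entropy cannot be negative because it measures how different Q is from P.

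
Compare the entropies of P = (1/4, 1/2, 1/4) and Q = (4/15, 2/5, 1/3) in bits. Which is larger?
Q

Computing entropies in bits:
H(P) = 1.5000
H(Q) = 1.5656

Distribution Q has higher entropy.

Intuition: The distribution closer to uniform (more spread out) has higher entropy.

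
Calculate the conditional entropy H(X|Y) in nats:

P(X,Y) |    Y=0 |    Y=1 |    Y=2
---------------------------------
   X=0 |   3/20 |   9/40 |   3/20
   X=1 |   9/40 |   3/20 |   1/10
0.6730 nats

Using the chain rule: H(X|Y) = H(X,Y) - H(Y)

First, compute H(X,Y) = 1.7552 nats

Marginal P(Y) = (3/8, 3/8, 1/4)
H(Y) = 1.0822 nats

H(X|Y) = H(X,Y) - H(Y) = 1.7552 - 1.0822 = 0.6730 nats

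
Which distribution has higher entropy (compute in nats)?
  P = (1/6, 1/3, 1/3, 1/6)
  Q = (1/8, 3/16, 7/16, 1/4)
P

Computing entropies in nats:
H(P) = 1.3297
H(Q) = 1.2820

Distribution P has higher entropy.

Intuition: The distribution closer to uniform (more spread out) has higher entropy.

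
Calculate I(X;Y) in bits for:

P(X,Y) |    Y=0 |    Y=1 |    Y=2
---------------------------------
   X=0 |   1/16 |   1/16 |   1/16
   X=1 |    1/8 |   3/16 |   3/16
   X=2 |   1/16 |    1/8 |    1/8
0.0079 bits

Mutual information: I(X;Y) = H(X) + H(Y) - H(X,Y)

Marginals:
P(X) = (3/16, 1/2, 5/16), H(X) = 1.4772 bits
P(Y) = (1/4, 3/8, 3/8), H(Y) = 1.5613 bits

Joint entropy: H(X,Y) = 3.0306 bits

I(X;Y) = 1.4772 + 1.5613 - 3.0306 = 0.0079 bits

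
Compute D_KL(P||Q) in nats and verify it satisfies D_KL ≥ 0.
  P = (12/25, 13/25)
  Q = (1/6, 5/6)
0.2625 nats

KL divergence satisfies the Gibbs inequality: D_KL(P||Q) ≥ 0 for all distributions P, Q.

D_KL(P||Q) = Σ p(x) log(p(x)/q(x))
Term by term:
  x=0: 12/25 × log_e[(12/25)/(1/6)] = 0.5077
  x=1: 13/25 × log_e[(13/25)/(5/6)] = -0.2452
D_KL(P||Q) = 0.2625 nats

D_KL(P||Q) = 0.2625 ≥ 0 ✓

This non-negativity is a fundamental property: relative entropy cannot be negative because it measures how different Q is from P.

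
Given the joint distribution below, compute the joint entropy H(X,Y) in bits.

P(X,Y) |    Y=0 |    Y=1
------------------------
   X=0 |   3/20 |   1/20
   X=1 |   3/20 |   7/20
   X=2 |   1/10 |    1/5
2.3639 bits

Joint entropy is H(X,Y) = -Σ_{x,y} p(x,y) log p(x,y).

Summing over all non-zero entries:
H(X,Y) = -[3/20·log_2(3/20) + 1/20·log_2(1/20) + 3/20·log_2(3/20) + 7/20·log_2(7/20) + 1/10·log_2(1/10) + 1/5·log_2(1/5)]
H(X,Y) = 2.3639 bits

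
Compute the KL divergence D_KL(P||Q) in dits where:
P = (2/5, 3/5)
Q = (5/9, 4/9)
0.0211 dits

KL divergence: D_KL(P||Q) = Σ p(x) log(p(x)/q(x))

Computing term by term:
  x=0: 2/5 × log_10[(2/5)/(5/9)] = 2/5 × -0.1427 = -0.0571
  x=1: 3/5 × log_10[(3/5)/(4/9)] = 3/5 × 0.1303 = 0.0782

D_KL(P||Q) = 0.0211 dits

Note: KL divergence is always non-negative and equals 0 iff P = Q.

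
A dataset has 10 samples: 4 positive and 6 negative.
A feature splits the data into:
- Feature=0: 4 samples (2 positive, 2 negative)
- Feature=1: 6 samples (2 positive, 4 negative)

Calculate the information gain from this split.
0.0200 bits

Information Gain = H(Y) - H(Y|Feature)

Before split:
P(positive) = 4/10 = 0.4000
H(Y) = 0.9710 bits

After split:
Feature=0: H = 1.0000 bits (weight = 4/10)
Feature=1: H = 0.9183 bits (weight = 6/10)
H(Y|Feature) = (4/10)×1.0000 + (6/10)×0.9183 = 0.9510 bits

Information Gain = 0.9710 - 0.9510 = 0.0200 bits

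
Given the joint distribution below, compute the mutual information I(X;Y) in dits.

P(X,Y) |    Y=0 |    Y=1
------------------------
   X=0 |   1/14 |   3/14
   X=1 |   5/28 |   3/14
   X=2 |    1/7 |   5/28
0.0078 dits

Mutual information: I(X;Y) = H(X) + H(Y) - H(X,Y)

Marginals:
P(X) = (2/7, 11/28, 9/28), H(X) = 0.4733 dits
P(Y) = (11/28, 17/28), H(Y) = 0.2910 dits

Joint entropy: H(X,Y) = 0.7565 dits

I(X;Y) = 0.4733 + 0.2910 - 0.7565 = 0.0078 dits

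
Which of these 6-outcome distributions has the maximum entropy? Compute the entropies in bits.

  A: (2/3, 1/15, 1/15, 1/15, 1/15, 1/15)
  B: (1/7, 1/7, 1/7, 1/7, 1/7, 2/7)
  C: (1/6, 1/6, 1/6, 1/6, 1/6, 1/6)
C

For a discrete distribution over n outcomes, entropy is maximized by the uniform distribution.

Computing entropies:
H(A) = 1.6923 bits
H(B) = 2.5216 bits
H(C) = 2.5850 bits

The uniform distribution (where all probabilities equal 1/6) achieves the maximum entropy of log_2(6) = 2.5850 bits.

Distribution C has the highest entropy.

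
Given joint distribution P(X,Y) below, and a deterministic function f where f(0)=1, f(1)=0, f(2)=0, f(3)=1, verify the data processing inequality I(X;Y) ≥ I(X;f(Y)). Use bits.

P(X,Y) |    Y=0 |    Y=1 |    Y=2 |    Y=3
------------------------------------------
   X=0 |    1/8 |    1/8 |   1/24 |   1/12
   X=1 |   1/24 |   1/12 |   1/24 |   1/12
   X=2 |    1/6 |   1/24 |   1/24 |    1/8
I(X;Y) = 0.0758, I(X;f(Y)) = 0.0462, inequality holds: 0.0758 ≥ 0.0462

Data Processing Inequality: For any Markov chain X → Y → Z, we have I(X;Y) ≥ I(X;Z).

Here Z = f(Y) is a deterministic function of Y, forming X → Y → Z.

Original I(X;Y) = 0.0758 bits

After applying f:
P(X,Z) where Z=f(Y):
- P(X,Z=0) = P(X,Y=1) + P(X,Y=2)
- P(X,Z=1) = P(X,Y=0) + P(X,Y=3)

I(X;Z) = I(X;f(Y)) = 0.0462 bits

Verification: 0.0758 ≥ 0.0462 ✓

Information cannot be created by processing; the function f can only lose information about X.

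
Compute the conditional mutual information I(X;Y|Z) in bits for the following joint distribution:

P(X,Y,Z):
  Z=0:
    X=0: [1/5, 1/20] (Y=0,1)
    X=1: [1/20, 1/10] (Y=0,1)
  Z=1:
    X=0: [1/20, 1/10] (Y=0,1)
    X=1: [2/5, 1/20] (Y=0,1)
0.1861 bits

Conditional mutual information: I(X;Y|Z) = H(X|Z) + H(Y|Z) - H(X,Y|Z)

H(Z) = 0.9710
H(X,Z) = 1.8395 → H(X|Z) = 0.8685
H(Y,Z) = 1.8395 → H(Y|Z) = 0.8685
H(X,Y,Z) = 2.5219 → H(X,Y|Z) = 1.5510

I(X;Y|Z) = 0.8685 + 0.8685 - 1.5510 = 0.1861 bits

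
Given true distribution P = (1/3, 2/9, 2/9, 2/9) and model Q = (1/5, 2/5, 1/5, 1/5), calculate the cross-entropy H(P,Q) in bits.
2.0997 bits

Cross-entropy: H(P,Q) = -Σ p(x) log q(x)

Alternatively: H(P,Q) = H(P) + D_KL(P||Q)
H(P) = 1.9749 bits
D_KL(P||Q) = 0.1248 bits

H(P,Q) = 1.9749 + 0.1248 = 2.0997 bits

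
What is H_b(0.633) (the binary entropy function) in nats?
0.6573 nats

The binary entropy function is:
H(p) = -p log(p) - (1-p) log(1-p)

H(0.633) = -0.633 × log_e(0.633) - 0.367 × log_e(0.367)
H(0.633) = 0.6573 nats

Note: Binary entropy is maximized at p=0.5 (H=1 bit) and minimized at p=0 or p=1 (H=0).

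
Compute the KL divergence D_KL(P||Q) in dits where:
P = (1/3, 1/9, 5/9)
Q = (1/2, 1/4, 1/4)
0.0948 dits

KL divergence: D_KL(P||Q) = Σ p(x) log(p(x)/q(x))

Computing term by term:
  x=0: 1/3 × log_10[(1/3)/(1/2)] = 1/3 × -0.1761 = -0.0587
  x=1: 1/9 × log_10[(1/9)/(1/4)] = 1/9 × -0.3522 = -0.0391
  x=2: 5/9 × log_10[(5/9)/(1/4)] = 5/9 × 0.3468 = 0.1927

D_KL(P||Q) = 0.0948 dits

Note: KL divergence is always non-negative and equals 0 iff P = Q.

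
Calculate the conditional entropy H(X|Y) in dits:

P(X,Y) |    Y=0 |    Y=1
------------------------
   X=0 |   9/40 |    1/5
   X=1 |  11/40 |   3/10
0.2956 dits

Using the chain rule: H(X|Y) = H(X,Y) - H(Y)

First, compute H(X,Y) = 0.5966 dits

Marginal P(Y) = (1/2, 1/2)
H(Y) = 0.3010 dits

H(X|Y) = H(X,Y) - H(Y) = 0.5966 - 0.3010 = 0.2956 dits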